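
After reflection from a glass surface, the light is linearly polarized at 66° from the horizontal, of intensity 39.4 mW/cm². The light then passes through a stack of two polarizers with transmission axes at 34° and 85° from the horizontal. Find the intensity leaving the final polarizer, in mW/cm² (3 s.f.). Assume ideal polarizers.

I ≈ 11.2 mW/cm²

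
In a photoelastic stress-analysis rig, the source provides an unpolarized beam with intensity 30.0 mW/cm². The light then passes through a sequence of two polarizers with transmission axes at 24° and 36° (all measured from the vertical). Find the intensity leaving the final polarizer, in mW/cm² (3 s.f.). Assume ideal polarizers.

I ≈ 14.4 mW/cm²

Unpolarized light through the first polarizer → I₁ = 30.0 mW/cm²/2 = 15 mW/cm², polarized at 24°.
I₂ = I₁ · cos²(12°) = 15 · 0.9568 = 14.35 mW/cm².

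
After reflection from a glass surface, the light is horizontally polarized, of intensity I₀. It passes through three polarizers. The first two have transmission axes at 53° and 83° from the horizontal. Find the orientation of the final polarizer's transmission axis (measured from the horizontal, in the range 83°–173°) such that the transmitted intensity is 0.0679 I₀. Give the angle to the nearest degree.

θ ≈ 143°

I₁ = I₀ cos²(53° − 0°) = I₀ cos²(53°) = 0.3622 I₀.
I₂ = I₁ cos²(83° − 53°) = 0.3622 I₀ · cos²(30°) = 0.2716 I₀.
Need I₃/I₀ = 0.0679, so cos²(θ − 83°) = 0.0679 / 0.2716 = 0.25.
θ − 83° = arccos(√0.25) = 60.0°, giving θ ≈ 83 + 60.0 = 143.0°.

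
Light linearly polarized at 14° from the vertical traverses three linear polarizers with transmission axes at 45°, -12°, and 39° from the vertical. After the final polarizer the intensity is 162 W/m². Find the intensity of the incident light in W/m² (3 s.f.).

By Malus's law, I₁ = I₀ cos²(45° − 14°) = I₀ cos²(31°) = 0.7347 I₀.
I₂ = I₁ cos²(-12° − 45°) = 0.7347 I₀ · cos²(57°) = 0.2179 I₀.
I₃ = I₂ cos²(39° + 12°) = 0.2179 I₀ · cos²(51°) = 0.08632 I₀.
So 162 W/m² = 0.08632 I₀, giving I₀ = 162/0.08632 = 1877 W/m².

I₀ ≈ 1880 W/m²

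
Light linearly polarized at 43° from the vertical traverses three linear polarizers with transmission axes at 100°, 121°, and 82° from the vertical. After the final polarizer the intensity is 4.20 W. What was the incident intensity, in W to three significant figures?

I₀ ≈ 26.9 W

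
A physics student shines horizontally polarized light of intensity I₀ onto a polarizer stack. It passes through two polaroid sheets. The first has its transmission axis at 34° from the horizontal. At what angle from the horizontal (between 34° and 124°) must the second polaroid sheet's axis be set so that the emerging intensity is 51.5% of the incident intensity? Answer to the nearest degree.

θ ≈ 64°

By Malus's law, I₁ = I₀ cos²(34° − 0°) = I₀ cos²(34°) = 0.6873 I₀.
Need I₂/I₀ = 0.515, so cos²(θ − 34°) = 0.515 / 0.6873 = 0.7493.
θ − 34° = arccos(√0.7493) = 30.0°, giving θ ≈ 34 + 30.0 = 64.0°.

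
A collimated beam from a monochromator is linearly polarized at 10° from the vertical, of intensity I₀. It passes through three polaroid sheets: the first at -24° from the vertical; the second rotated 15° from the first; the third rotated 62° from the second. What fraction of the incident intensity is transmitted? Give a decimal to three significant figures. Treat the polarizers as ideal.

By Malus's law, I₁ = I₀ cos²(-24° − 10°) = I₀ cos²(34°) = 0.6873 I₀.
I₂ = I₁ cos²(15°) = 0.6873 · 0.933 I₀ = 0.6413 I₀.
I₃ = I₂ cos²(62°) = 0.6413 · 0.2204 I₀ = 0.1413 I₀.
Transmitted fraction = 0.1413.

≈ 0.141 I₀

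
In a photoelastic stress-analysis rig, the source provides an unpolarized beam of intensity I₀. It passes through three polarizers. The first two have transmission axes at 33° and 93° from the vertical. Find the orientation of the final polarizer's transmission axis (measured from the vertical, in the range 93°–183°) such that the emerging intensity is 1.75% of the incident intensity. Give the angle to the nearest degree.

Unpolarized light through the first polarizer → I₁ = ½ I₀, now polarized at 33°.
I₂ = I₁ cos²(93° − 33°) = 0.5 I₀ · cos²(60°) = 0.125 I₀.
Need I₃/I₀ = 0.0175, so cos²(θ − 93°) = 0.0175 / 0.125 = 0.14.
θ − 93° = arccos(√0.14) = 68.0°, giving θ ≈ 93 + 68.0 = 161.0°.

θ ≈ 161°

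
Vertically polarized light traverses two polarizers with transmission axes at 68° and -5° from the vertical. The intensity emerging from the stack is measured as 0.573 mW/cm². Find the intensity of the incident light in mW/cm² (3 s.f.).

I₀ ≈ 47.8 mW/cm²

I₁ = I₀ cos²(68° − 0°) = I₀ cos²(68°) = 0.1403 I₀.
I₂ = I₁ cos²(-5° − 68°) = 0.1403 I₀ · cos²(73°) = 0.012 I₀.
So 0.573 mW/cm² = 0.012 I₀, giving I₀ = 0.573/0.012 = 47.77 mW/cm².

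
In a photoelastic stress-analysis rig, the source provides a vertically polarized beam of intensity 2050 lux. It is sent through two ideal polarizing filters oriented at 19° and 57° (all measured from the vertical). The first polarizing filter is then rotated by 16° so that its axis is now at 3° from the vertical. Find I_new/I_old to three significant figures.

I_new/I_old ≈ 0.621

Before rotation:
By Malus's law, I₁ = I₀ cos²(19° − 0°) = I₀ cos²(19°) = 0.894 I₀.
I₂ = I₁ cos²(57° − 19°) = 0.894 I₀ · cos²(38°) = 0.5551 I₀.
After rotation:
I₁ = I₀ cos²(3° − 0°) = I₀ cos²(3°) = 0.9973 I₀.
I₂ = I₁ cos²(57° − 3°) = 0.9973 I₀ · cos²(54°) = 0.3445 I₀.
Ratio = 0.3445 / 0.5551 = 0.6206.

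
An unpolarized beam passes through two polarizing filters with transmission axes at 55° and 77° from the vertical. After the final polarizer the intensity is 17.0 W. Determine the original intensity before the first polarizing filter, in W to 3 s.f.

I₀ ≈ 39.6 W

Unpolarized light through the first polarizer → I₁ = ½ I₀, now polarized at 55°.
I₂ = I₁ cos²(77° − 55°) = 0.5 I₀ · cos²(22°) = 0.4298 I₀.
So 17.0 W = 0.4298 I₀, giving I₀ = 17.0/0.4298 = 39.55 W.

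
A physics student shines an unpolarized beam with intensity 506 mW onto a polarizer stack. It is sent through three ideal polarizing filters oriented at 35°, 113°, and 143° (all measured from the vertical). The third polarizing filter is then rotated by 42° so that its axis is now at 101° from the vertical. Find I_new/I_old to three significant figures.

Before rotation:
Unpolarized light through the first polarizer → I₁ = ½ I₀, now polarized at 35°.
I₂ = I₁ cos²(113° − 35°) = 0.5 I₀ · cos²(78°) = 0.02161 I₀.
I₃ = I₂ cos²(143° − 113°) = 0.02161 I₀ · cos²(30°) = 0.01621 I₀.
After rotation:
Unpolarized light through the first polarizer → I₁ = ½ I₀, now polarized at 35°.
I₂ = I₁ cos²(113° − 35°) = 0.5 I₀ · cos²(78°) = 0.02161 I₀.
I₃ = I₂ cos²(101° − 113°) = 0.02161 I₀ · cos²(12°) = 0.02068 I₀.
Ratio = 0.02068 / 0.01621 = 1.276.

I_new/I_old ≈ 1.28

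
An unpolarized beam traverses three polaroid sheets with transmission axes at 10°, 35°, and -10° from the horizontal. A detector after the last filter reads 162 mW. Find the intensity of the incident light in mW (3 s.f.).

I₀ ≈ 789 mW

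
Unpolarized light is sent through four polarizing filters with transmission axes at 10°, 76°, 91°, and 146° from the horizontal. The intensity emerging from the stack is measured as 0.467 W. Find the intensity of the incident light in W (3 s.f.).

I₀ ≈ 18.4 W

Unpolarized light through the first polarizer → I₁ = ½ I₀, now polarized at 10°.
I₂ = I₁ cos²(76° − 10°) = 0.5 I₀ · cos²(66°) = 0.08272 I₀.
I₃ = I₂ cos²(91° − 76°) = 0.08272 I₀ · cos²(15°) = 0.07718 I₀.
I₄ = I₃ cos²(146° − 91°) = 0.07718 I₀ · cos²(55°) = 0.02539 I₀.
So 0.467 W = 0.02539 I₀, giving I₀ = 0.467/0.02539 = 18.39 W.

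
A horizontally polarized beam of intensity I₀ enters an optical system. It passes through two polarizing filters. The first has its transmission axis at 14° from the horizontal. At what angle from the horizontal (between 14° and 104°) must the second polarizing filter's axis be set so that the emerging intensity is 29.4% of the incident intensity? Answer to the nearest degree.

θ ≈ 70°

By Malus's law, I₁ = I₀ cos²(14° − 0°) = I₀ cos²(14°) = 0.9415 I₀.
Need I₂/I₀ = 0.294, so cos²(θ − 14°) = 0.294 / 0.9415 = 0.3123.
θ − 14° = arccos(√0.3123) = 56.0°, giving θ ≈ 14 + 56.0 = 70.0°.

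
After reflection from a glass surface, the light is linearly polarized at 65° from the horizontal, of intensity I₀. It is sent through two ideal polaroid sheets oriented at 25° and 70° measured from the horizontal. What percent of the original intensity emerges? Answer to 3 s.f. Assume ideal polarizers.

≈ 29.3%

I₁ = I₀ cos²(25° − 65°) = I₀ cos²(40°) = 0.5868 I₀.
I₂ = I₁ cos²(70° − 25°) = 0.5868 I₀ · cos²(45°) = 0.2934 I₀.
That is 29.34% of the incident intensity.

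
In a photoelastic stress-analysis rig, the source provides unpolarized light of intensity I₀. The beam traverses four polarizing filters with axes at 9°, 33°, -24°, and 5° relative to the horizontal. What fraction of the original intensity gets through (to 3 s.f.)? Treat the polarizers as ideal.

Unpolarized light through the first polarizer → I₁ = ½ I₀, now polarized at 9°.
I₂ = I₁ cos²(33° − 9°) = 0.5 I₀ · cos²(24°) = 0.4173 I₀.
I₃ = I₂ cos²(-24° − 33°) = 0.4173 I₀ · cos²(57°) = 0.1238 I₀.
I₄ = I₃ cos²(5° + 24°) = 0.1238 I₀ · cos²(29°) = 0.09469 I₀.
Transmitted fraction = 0.09469.

≈ 0.0947 I₀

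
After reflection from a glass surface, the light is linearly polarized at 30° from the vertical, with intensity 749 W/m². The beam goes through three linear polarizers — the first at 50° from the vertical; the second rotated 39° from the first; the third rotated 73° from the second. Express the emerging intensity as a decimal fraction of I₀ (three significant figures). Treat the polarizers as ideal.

I/I₀ ≈ 0.0456

By Malus's law, I₁ = 749 W/m² · cos²(20°) = 661.4 W/m².
I₂ = I₁ · cos²(39°) = 661.4 · 0.604 = 399.4 W/m².
I₃ = I₂ · cos²(73°) = 399.4 · 0.08548 = 34.15 W/m².
Transmitted fraction = 0.04559.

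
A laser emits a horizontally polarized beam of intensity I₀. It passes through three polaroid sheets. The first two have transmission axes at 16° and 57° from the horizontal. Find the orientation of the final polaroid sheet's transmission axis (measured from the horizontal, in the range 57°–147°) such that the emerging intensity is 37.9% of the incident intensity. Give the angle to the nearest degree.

By Malus's law, I₁ = I₀ cos²(16° − 0°) = I₀ cos²(16°) = 0.924 I₀.
I₂ = I₁ cos²(57° − 16°) = 0.924 I₀ · cos²(41°) = 0.5263 I₀.
Need I₃/I₀ = 0.379, so cos²(θ − 57°) = 0.379 / 0.5263 = 0.7201.
θ − 57° = arccos(√0.7201) = 31.9°, giving θ ≈ 57 + 31.9 = 88.9°.

θ ≈ 89°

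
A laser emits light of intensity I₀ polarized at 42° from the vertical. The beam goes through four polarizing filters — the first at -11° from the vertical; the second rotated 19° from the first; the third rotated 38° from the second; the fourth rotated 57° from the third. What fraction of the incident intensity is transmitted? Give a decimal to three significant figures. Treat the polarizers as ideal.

≈ 0.0596 I₀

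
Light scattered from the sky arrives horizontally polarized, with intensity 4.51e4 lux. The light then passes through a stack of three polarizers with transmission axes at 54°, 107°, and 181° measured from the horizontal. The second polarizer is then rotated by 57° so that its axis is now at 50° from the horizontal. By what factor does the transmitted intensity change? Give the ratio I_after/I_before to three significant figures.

I_new/I_old ≈ 15.6

Before rotation:
I₁ = I₀ cos²(54° − 0°) = I₀ cos²(54°) = 0.3455 I₀.
I₂ = I₁ cos²(107° − 54°) = 0.3455 I₀ · cos²(53°) = 0.1251 I₀.
I₃ = I₂ cos²(181° − 107°) = 0.1251 I₀ · cos²(74°) = 0.009507 I₀.
After rotation:
I₁ = I₀ cos²(54° − 0°) = I₀ cos²(54°) = 0.3455 I₀.
I₂ = I₁ cos²(50° − 54°) = 0.3455 I₀ · cos²(4°) = 0.3438 I₀.
Angle between axes 2 and 3: 49°. I₃ = 0.3438 I₀ · cos²(49°) = 0.148 I₀.
Ratio = 0.148 / 0.009507 = 15.57.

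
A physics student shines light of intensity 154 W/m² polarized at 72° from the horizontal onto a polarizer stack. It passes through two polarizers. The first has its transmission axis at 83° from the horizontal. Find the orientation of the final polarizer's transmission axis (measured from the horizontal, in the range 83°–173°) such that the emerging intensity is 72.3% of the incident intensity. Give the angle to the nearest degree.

By Malus's law, I₁ = I₀ cos²(83° − 72°) = I₀ cos²(11°) = 0.9636 I₀.
Need I₂/I₀ = 0.723, so cos²(θ − 83°) = 0.723 / 0.9636 = 0.7503.
θ − 83° = arccos(√0.7503) = 30.0°, giving θ ≈ 83 + 30.0 = 113.0°.

θ ≈ 113°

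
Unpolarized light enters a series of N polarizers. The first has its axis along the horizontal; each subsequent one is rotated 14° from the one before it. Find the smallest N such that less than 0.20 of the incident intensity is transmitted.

First polarizer halves the unpolarized light: factor 1/2.
Each further stage multiplies by cos²(14°) = 0.9415.
After N polarizers: T = 0.5·0.9415^(N−1). Require T < 0.20 ⇒ N−1 > ln(0.20/0.5)/ln(0.9415) = 15.19, so N−1 ≥ 16 and N = 17.
Check: N=17 gives T = 0.1905 < 0.20; N=16 gives T = 0.2023.

N = 17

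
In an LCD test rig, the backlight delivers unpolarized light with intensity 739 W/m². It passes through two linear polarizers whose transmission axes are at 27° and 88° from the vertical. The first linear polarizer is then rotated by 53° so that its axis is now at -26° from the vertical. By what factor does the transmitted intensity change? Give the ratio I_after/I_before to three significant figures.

Before rotation:
Unpolarized light through the first polarizer → I₁ = ½ I₀, now polarized at 27°.
I₂ = I₁ cos²(88° − 27°) = 0.5 I₀ · cos²(61°) = 0.1175 I₀.
After rotation:
Unpolarized light through the first polarizer → I₁ = ½ I₀, now polarized at -26°.
Angle between axes 1 and 2: 66°. I₂ = 0.5 I₀ · cos²(66°) = 0.08272 I₀.
Ratio = 0.08272 / 0.1175 = 0.7039.

I_new/I_old ≈ 0.704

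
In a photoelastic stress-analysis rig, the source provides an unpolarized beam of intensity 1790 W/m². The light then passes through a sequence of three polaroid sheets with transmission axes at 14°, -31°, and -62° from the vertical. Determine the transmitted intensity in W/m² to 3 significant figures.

Unpolarized light through the first polarizer → I₁ = 1790 W/m²/2 = 895 W/m², polarized at 14°.
I₂ = I₁ · cos²(45°) = 895 · 0.5 = 447.5 W/m².
I₃ = I₂ · cos²(31°) = 447.5 · 0.7347 = 328.8 W/m².

I ≈ 329 W/m²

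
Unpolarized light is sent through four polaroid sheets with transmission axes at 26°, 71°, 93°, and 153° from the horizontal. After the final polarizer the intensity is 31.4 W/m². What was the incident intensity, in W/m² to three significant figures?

Unpolarized light through the first polarizer → I₁ = ½ I₀, now polarized at 26°.
I₂ = I₁ cos²(71° − 26°) = 0.5 I₀ · cos²(45°) = 0.25 I₀.
I₃ = I₂ cos²(93° − 71°) = 0.25 I₀ · cos²(22°) = 0.2149 I₀.
I₄ = I₃ cos²(153° − 93°) = 0.2149 I₀ · cos²(60°) = 0.05373 I₀.
So 31.4 W/m² = 0.05373 I₀, giving I₀ = 31.4/0.05373 = 584.4 W/m².

I₀ ≈ 584 W/m²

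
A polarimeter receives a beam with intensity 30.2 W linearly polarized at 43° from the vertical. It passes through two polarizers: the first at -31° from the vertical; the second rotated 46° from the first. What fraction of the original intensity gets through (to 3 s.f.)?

I/I₀ ≈ 0.0367

I₁ = 30.2 W · cos²(74°) = 2.294 W.
I₂ = I₁ · cos²(46°) = 2.294 · 0.4826 = 1.107 W.
Transmitted fraction = 0.03666.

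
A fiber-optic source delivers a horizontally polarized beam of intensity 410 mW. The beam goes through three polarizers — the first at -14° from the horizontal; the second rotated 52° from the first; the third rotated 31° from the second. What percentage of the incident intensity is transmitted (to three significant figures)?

≈ 26.2%

I₁ = 410 mW · cos²(14°) = 386 mW.
I₂ = I₁ · cos²(52°) = 386 · 0.379 = 146.3 mW.
I₃ = I₂ · cos²(31°) = 146.3 · 0.7347 = 107.5 mW.
That is 26.22% of the incident intensity.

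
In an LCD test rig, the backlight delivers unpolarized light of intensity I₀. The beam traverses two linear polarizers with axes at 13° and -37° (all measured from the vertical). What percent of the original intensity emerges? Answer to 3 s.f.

Unpolarized light through the first polarizer → I₁ = ½ I₀, now polarized at 13°.
I₂ = I₁ cos²(-37° − 13°) = 0.5 I₀ · cos²(50°) = 0.2066 I₀.
That is 20.66% of the incident intensity.

≈ 20.7%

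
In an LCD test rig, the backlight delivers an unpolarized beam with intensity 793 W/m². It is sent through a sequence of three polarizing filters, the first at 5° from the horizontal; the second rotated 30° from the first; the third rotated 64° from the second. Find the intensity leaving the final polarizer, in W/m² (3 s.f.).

Unpolarized light through the first polarizer → I₁ = 793 W/m²/2 = 396.5 W/m², polarized at 5°.
I₂ = I₁ · cos²(30°) = 396.5 · 0.75 = 297.4 W/m².
I₃ = I₂ · cos²(64°) = 297.4 · 0.1922 = 57.15 W/m².

I ≈ 57.1 W/m²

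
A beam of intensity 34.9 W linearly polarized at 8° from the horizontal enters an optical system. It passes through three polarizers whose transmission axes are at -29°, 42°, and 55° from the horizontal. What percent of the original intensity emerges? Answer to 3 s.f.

By Malus's law, I₁ = 34.9 W · cos²(37°) = 22.26 W.
I₂ = I₁ · cos²(71°) = 22.26 · 0.106 = 2.359 W.
I₃ = I₂ · cos²(13°) = 2.359 · 0.9494 = 2.24 W.
That is 6.418% of the incident intensity.

≈ 6.42%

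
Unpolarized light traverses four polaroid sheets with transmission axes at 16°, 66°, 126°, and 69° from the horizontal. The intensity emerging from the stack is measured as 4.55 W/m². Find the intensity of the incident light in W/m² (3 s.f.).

I₀ ≈ 297 W/m²

Unpolarized light through the first polarizer → I₁ = ½ I₀, now polarized at 16°.
I₂ = I₁ cos²(66° − 16°) = 0.5 I₀ · cos²(50°) = 0.2066 I₀.
I₃ = I₂ cos²(126° − 66°) = 0.2066 I₀ · cos²(60°) = 0.05165 I₀.
I₄ = I₃ cos²(69° − 126°) = 0.05165 I₀ · cos²(57°) = 0.01532 I₀.
So 4.55 W/m² = 0.01532 I₀, giving I₀ = 4.55/0.01532 = 297 W/m².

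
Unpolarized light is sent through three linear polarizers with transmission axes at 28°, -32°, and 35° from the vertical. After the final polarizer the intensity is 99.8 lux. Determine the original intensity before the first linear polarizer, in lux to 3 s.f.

I₀ ≈ 5230 lux

Unpolarized light through the first polarizer → I₁ = ½ I₀, now polarized at 28°.
I₂ = I₁ cos²(-32° − 28°) = 0.5 I₀ · cos²(60°) = 0.125 I₀.
I₃ = I₂ cos²(35° + 32°) = 0.125 I₀ · cos²(67°) = 0.01908 I₀.
So 99.8 lux = 0.01908 I₀, giving I₀ = 99.8/0.01908 = 5230 lux.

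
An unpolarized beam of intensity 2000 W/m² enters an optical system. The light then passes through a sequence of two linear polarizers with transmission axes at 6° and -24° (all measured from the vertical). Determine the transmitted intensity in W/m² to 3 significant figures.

I ≈ 750 W/m²

Unpolarized light through the first polarizer → I₁ = 2000 W/m²/2 = 1000 W/m², polarized at 6°.
I₂ = I₁ · cos²(30°) = 1000 · 0.75 = 750 W/m².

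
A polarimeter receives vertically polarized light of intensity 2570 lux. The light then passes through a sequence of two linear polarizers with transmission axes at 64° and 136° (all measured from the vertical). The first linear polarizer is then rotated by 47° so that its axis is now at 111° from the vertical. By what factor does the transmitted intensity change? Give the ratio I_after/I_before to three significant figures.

I_new/I_old ≈ 5.75

Before rotation:
I₁ = I₀ cos²(64° − 0°) = I₀ cos²(64°) = 0.1922 I₀.
I₂ = I₁ cos²(136° − 64°) = 0.1922 I₀ · cos²(72°) = 0.01835 I₀.
After rotation:
I₁ = I₀ cos²(111° − 0°) = I₀ cos²(69°) = 0.1284 I₀.
I₂ = I₁ cos²(136° − 111°) = 0.1284 I₀ · cos²(25°) = 0.1055 I₀.
Ratio = 0.1055 / 0.01835 = 5.749.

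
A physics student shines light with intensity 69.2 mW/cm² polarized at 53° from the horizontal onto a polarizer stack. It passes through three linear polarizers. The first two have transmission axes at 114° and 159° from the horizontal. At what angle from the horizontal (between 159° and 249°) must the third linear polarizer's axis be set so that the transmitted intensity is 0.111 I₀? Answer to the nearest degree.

I₁ = I₀ cos²(114° − 53°) = I₀ cos²(61°) = 0.235 I₀.
I₂ = I₁ cos²(159° − 114°) = 0.235 I₀ · cos²(45°) = 0.1175 I₀.
Need I₃/I₀ = 0.111, so cos²(θ − 159°) = 0.111 / 0.1175 = 0.9445.
θ − 159° = arccos(√0.9445) = 13.6°, giving θ ≈ 159 + 13.6 = 172.6°.

θ ≈ 173°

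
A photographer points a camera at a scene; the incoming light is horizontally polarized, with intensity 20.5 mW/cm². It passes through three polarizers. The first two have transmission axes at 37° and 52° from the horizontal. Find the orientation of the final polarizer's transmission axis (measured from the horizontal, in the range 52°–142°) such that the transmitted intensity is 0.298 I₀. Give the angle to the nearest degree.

By Malus's law, I₁ = I₀ cos²(37° − 0°) = I₀ cos²(37°) = 0.6378 I₀.
I₂ = I₁ cos²(52° − 37°) = 0.6378 I₀ · cos²(15°) = 0.5951 I₀.
Need I₃/I₀ = 0.298, so cos²(θ − 52°) = 0.298 / 0.5951 = 0.5008.
θ − 52° = arccos(√0.5008) = 45.0°, giving θ ≈ 52 + 45.0 = 97.0°.

θ ≈ 97°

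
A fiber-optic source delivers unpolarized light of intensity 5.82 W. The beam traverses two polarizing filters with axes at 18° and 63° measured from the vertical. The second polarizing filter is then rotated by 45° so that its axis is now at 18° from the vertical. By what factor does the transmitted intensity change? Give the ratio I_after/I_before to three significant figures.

I_new/I_old ≈ 2.00

Before rotation:
Unpolarized light through the first polarizer → I₁ = ½ I₀, now polarized at 18°.
I₂ = I₁ cos²(63° − 18°) = 0.5 I₀ · cos²(45°) = 0.25 I₀.
After rotation:
Unpolarized light through the first polarizer → I₁ = ½ I₀, now polarized at 18°.
I₂ = I₁ cos²(18° − 18°) = 0.5 I₀ · cos²(0°) = 0.5 I₀.
Ratio = 0.5 / 0.25 = 2.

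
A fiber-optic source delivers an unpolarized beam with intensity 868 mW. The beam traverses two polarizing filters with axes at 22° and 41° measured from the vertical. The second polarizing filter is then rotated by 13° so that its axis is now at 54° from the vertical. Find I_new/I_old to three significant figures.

Before rotation:
Unpolarized light through the first polarizer → I₁ = ½ I₀, now polarized at 22°.
I₂ = I₁ cos²(41° − 22°) = 0.5 I₀ · cos²(19°) = 0.447 I₀.
After rotation:
Unpolarized light through the first polarizer → I₁ = ½ I₀, now polarized at 22°.
I₂ = I₁ cos²(54° − 22°) = 0.5 I₀ · cos²(32°) = 0.3596 I₀.
Ratio = 0.3596 / 0.447 = 0.8045.

I_new/I_old ≈ 0.804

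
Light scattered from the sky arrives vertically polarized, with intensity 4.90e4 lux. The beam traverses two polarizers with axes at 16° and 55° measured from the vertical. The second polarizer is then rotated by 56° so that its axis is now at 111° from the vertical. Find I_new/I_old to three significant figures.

Before rotation:
By Malus's law, I₁ = I₀ cos²(16° − 0°) = I₀ cos²(16°) = 0.924 I₀.
I₂ = I₁ cos²(55° − 16°) = 0.924 I₀ · cos²(39°) = 0.5581 I₀.
After rotation:
I₁ = I₀ cos²(16° − 0°) = I₀ cos²(16°) = 0.924 I₀.
Angle between axes 1 and 2: 85°. I₂ = 0.924 I₀ · cos²(85°) = 0.007019 I₀.
Ratio = 0.007019 / 0.5581 = 0.01258.

I_new/I_old ≈ 0.0126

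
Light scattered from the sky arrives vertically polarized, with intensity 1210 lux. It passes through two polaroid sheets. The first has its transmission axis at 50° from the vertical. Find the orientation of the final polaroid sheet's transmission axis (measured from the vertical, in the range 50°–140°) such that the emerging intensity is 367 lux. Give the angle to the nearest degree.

θ ≈ 81°

By Malus's law, I₁ = I₀ cos²(50° − 0°) = I₀ cos²(50°) = 0.4132 I₀.
Target fraction: 367 / 1210 lux = 0.3033 of I₀.
Need I₂/I₀ = 0.3033, so cos²(θ − 50°) = 0.3033 / 0.4132 = 0.7341.
θ − 50° = arccos(√0.7341) = 31.0°, giving θ ≈ 50 + 31.0 = 81.0°.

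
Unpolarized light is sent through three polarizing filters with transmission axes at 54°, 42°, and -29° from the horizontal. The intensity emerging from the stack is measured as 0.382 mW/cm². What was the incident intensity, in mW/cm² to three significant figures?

Unpolarized light through the first polarizer → I₁ = ½ I₀, now polarized at 54°.
I₂ = I₁ cos²(42° − 54°) = 0.5 I₀ · cos²(12°) = 0.4784 I₀.
I₃ = I₂ cos²(-29° − 42°) = 0.4784 I₀ · cos²(71°) = 0.05071 I₀.
So 0.382 mW/cm² = 0.05071 I₀, giving I₀ = 0.382/0.05071 = 7.534 mW/cm².

I₀ ≈ 7.53 mW/cm²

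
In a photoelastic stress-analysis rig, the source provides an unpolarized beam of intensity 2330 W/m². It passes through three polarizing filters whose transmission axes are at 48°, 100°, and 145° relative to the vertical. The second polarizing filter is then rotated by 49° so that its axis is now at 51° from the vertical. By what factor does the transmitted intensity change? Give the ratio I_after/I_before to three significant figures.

Before rotation:
Unpolarized light through the first polarizer → I₁ = ½ I₀, now polarized at 48°.
I₂ = I₁ cos²(100° − 48°) = 0.5 I₀ · cos²(52°) = 0.1895 I₀.
I₃ = I₂ cos²(145° − 100°) = 0.1895 I₀ · cos²(45°) = 0.09476 I₀.
After rotation:
Unpolarized light through the first polarizer → I₁ = ½ I₀, now polarized at 48°.
I₂ = I₁ cos²(51° − 48°) = 0.5 I₀ · cos²(3°) = 0.4986 I₀.
Angle between axes 2 and 3: 86°. I₃ = 0.4986 I₀ · cos²(86°) = 0.002426 I₀.
Ratio = 0.002426 / 0.09476 = 0.0256.

I_new/I_old ≈ 0.0256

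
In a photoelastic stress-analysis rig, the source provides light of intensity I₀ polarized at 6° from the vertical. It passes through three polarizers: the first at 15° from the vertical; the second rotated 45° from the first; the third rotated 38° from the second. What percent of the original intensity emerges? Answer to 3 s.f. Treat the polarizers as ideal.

≈ 30.3%

I₁ = I₀ cos²(15° − 6°) = I₀ cos²(9°) = 0.9755 I₀.
I₂ = I₁ cos²(45°) = 0.9755 · 0.5 I₀ = 0.4878 I₀.
I₃ = I₂ cos²(38°) = 0.4878 · 0.621 I₀ = 0.3029 I₀.
That is 30.29% of the incident intensity.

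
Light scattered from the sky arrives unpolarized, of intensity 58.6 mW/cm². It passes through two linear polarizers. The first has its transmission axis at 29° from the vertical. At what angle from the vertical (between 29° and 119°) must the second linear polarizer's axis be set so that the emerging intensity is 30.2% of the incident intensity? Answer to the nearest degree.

θ ≈ 68°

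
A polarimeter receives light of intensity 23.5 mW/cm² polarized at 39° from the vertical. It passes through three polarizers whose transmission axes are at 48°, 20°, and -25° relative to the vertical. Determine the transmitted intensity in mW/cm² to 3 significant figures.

I ≈ 8.94 mW/cm²

I₁ = 23.5 mW/cm² · cos²(9°) = 22.92 mW/cm².
I₂ = I₁ · cos²(28°) = 22.92 · 0.7796 = 17.87 mW/cm².
I₃ = I₂ · cos²(45°) = 17.87 · 0.5 = 8.936 mW/cm².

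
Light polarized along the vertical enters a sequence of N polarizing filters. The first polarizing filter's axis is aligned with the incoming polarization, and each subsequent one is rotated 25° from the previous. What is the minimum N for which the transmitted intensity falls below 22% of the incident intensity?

N = 9

First polarizer is aligned with the polarization: full transmission.
Each further stage multiplies by cos²(25°) = 0.8214.
After N polarizers: T = 0.8214^(N−1). Require T < 0.22 ⇒ N−1 > ln(0.22)/ln(0.8214) = 7.70, so N−1 ≥ 8 and N = 9.
Check: N=9 gives T = 0.2072 < 0.22; N=8 gives T = 0.2523.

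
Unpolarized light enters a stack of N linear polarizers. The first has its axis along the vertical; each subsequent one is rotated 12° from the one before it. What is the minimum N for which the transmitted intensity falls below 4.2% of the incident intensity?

First polarizer halves the unpolarized light: factor 1/2.
Each further stage multiplies by cos²(12°) = 0.9568.
After N polarizers: T = 0.5·0.9568^(N−1). Require T < 0.042 ⇒ N−1 > ln(0.042/0.5)/ln(0.9568) = 56.05, so N−1 ≥ 57 and N = 58.
Check: N=58 gives T = 0.04028 < 0.042; N=57 gives T = 0.0421.

N = 58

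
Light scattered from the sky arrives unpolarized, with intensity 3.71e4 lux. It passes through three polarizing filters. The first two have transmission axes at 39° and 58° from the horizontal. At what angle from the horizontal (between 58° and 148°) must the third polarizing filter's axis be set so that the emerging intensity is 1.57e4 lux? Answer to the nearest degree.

Unpolarized light through the first polarizer → I₁ = ½ I₀, now polarized at 39°.
I₂ = I₁ cos²(58° − 39°) = 0.5 I₀ · cos²(19°) = 0.447 I₀.
Target fraction: 1.57e4 / 3.71e4 lux = 0.4232 of I₀.
Need I₃/I₀ = 0.4232, so cos²(θ − 58°) = 0.4232 / 0.447 = 0.9467.
θ − 58° = arccos(√0.9467) = 13.3°, giving θ ≈ 58 + 13.3 = 71.3°.

θ ≈ 71°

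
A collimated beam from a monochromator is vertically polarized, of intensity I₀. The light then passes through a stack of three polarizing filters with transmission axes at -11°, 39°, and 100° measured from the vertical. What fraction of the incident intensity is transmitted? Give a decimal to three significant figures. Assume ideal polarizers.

≈ 0.0936 I₀

I₁ = I₀ cos²(-11° − 0°) = I₀ cos²(11°) = 0.9636 I₀.
I₂ = I₁ cos²(39° + 11°) = 0.9636 I₀ · cos²(50°) = 0.3981 I₀.
I₃ = I₂ cos²(100° − 39°) = 0.3981 I₀ · cos²(61°) = 0.09358 I₀.
Transmitted fraction = 0.09358.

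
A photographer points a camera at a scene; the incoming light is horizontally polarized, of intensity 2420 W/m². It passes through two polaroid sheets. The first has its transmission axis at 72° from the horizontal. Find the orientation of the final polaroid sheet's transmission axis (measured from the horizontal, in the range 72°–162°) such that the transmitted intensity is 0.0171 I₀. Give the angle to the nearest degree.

θ ≈ 137°

By Malus's law, I₁ = I₀ cos²(72° − 0°) = I₀ cos²(72°) = 0.09549 I₀.
Need I₂/I₀ = 0.0171, so cos²(θ − 72°) = 0.0171 / 0.09549 = 0.1791.
θ − 72° = arccos(√0.1791) = 65.0°, giving θ ≈ 72 + 65.0 = 137.0°.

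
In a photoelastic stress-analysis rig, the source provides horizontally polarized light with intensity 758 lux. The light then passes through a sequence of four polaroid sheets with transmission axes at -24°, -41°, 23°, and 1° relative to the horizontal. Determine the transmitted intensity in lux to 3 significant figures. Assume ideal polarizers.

I₁ = 758 lux · cos²(24°) = 632.6 lux.
I₂ = I₁ · cos²(17°) = 632.6 · 0.9145 = 578.5 lux.
I₃ = I₂ · cos²(64°) = 578.5 · 0.1922 = 111.2 lux.
I₄ = I₃ · cos²(22°) = 111.2 · 0.8597 = 95.57 lux.

I ≈ 95.6 lux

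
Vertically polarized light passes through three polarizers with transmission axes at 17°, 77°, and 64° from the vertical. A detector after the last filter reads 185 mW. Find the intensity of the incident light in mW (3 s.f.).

I₁ = I₀ cos²(17° − 0°) = I₀ cos²(17°) = 0.9145 I₀.
I₂ = I₁ cos²(77° − 17°) = 0.9145 I₀ · cos²(60°) = 0.2286 I₀.
I₃ = I₂ cos²(64° − 77°) = 0.2286 I₀ · cos²(13°) = 0.2171 I₀.
So 185 mW = 0.2171 I₀, giving I₀ = 185/0.2171 = 852.3 mW.

I₀ ≈ 852 mW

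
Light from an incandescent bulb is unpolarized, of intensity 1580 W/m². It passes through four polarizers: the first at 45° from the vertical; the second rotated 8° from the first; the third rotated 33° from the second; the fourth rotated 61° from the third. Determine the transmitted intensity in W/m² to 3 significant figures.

Unpolarized light through the first polarizer → I₁ = 1580 W/m²/2 = 790 W/m², polarized at 45°.
I₂ = I₁ · cos²(8°) = 790 · 0.9806 = 774.7 W/m².
I₃ = I₂ · cos²(33°) = 774.7 · 0.7034 = 544.9 W/m².
I₄ = I₃ · cos²(61°) = 544.9 · 0.235 = 128.1 W/m².

I ≈ 128 W/m²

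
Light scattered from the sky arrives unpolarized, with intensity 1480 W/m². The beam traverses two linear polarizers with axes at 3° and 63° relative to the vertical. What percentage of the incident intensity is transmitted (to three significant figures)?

≈ 12.5%

Unpolarized light through the first polarizer → I₁ = 1480 W/m²/2 = 740 W/m², polarized at 3°.
I₂ = I₁ · cos²(60°) = 740 · 0.25 = 185 W/m².
That is 12.5% of the incident intensity.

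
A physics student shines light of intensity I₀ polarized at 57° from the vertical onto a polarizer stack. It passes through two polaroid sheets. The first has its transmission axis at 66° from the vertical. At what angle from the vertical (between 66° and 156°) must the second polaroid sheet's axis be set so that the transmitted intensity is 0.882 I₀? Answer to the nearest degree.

I₁ = I₀ cos²(66° − 57°) = I₀ cos²(9°) = 0.9755 I₀.
Need I₂/I₀ = 0.882, so cos²(θ − 66°) = 0.882 / 0.9755 = 0.9041.
θ − 66° = arccos(√0.9041) = 18.0°, giving θ ≈ 66 + 18.0 = 84.0°.

θ ≈ 84°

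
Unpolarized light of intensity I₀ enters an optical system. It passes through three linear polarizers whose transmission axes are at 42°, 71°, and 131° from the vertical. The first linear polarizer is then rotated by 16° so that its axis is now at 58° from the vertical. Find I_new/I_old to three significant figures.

Before rotation:
Unpolarized light through the first polarizer → I₁ = ½ I₀, now polarized at 42°.
I₂ = I₁ cos²(71° − 42°) = 0.5 I₀ · cos²(29°) = 0.3825 I₀.
I₃ = I₂ cos²(131° − 71°) = 0.3825 I₀ · cos²(60°) = 0.09562 I₀.
After rotation:
Unpolarized light through the first polarizer → I₁ = ½ I₀, now polarized at 58°.
I₂ = I₁ cos²(71° − 58°) = 0.5 I₀ · cos²(13°) = 0.4747 I₀.
I₃ = I₂ cos²(131° − 71°) = 0.4747 I₀ · cos²(60°) = 0.1187 I₀.
Ratio = 0.1187 / 0.09562 = 1.241.

I_new/I_old ≈ 1.24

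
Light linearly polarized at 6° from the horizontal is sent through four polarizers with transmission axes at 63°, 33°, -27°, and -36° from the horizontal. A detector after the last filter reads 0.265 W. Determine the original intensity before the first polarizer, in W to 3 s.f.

I₀ ≈ 4.88 W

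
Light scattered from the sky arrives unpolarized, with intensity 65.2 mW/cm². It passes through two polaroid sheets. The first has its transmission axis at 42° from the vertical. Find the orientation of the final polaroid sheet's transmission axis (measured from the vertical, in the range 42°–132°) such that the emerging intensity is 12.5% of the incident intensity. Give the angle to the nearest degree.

Unpolarized light through the first polarizer → I₁ = ½ I₀, now polarized at 42°.
Need I₂/I₀ = 0.125, so cos²(θ − 42°) = 0.125 / 0.5 = 0.25.
θ − 42° = arccos(√0.25) = 60.0°, giving θ ≈ 42 + 60.0 = 102.0°.

θ ≈ 102°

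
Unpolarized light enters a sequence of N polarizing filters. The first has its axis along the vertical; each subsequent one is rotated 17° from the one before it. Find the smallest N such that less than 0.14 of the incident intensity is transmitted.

N = 16

First polarizer halves the unpolarized light: factor 1/2.
Each further stage multiplies by cos²(17°) = 0.9145.
After N polarizers: T = 0.5·0.9145^(N−1). Require T < 0.14 ⇒ N−1 > ln(0.14/0.5)/ln(0.9145) = 14.25, so N−1 ≥ 15 and N = 16.
Check: N=16 gives T = 0.1309 < 0.14; N=15 gives T = 0.1431.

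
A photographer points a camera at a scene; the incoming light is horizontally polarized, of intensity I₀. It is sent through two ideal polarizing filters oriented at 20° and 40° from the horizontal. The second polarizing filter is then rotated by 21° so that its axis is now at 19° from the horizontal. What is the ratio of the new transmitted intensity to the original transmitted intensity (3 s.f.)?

I_new/I_old ≈ 1.13

Before rotation:
I₁ = I₀ cos²(20° − 0°) = I₀ cos²(20°) = 0.883 I₀.
I₂ = I₁ cos²(40° − 20°) = 0.883 I₀ · cos²(20°) = 0.7797 I₀.
After rotation:
I₁ = I₀ cos²(20° − 0°) = I₀ cos²(20°) = 0.883 I₀.
I₂ = I₁ cos²(19° − 20°) = 0.883 I₀ · cos²(1°) = 0.8828 I₀.
Ratio = 0.8828 / 0.7797 = 1.132.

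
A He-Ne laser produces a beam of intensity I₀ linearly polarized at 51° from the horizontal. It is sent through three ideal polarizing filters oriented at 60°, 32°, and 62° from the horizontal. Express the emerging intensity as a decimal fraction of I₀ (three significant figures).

I₁ = I₀ cos²(60° − 51°) = I₀ cos²(9°) = 0.9755 I₀.
I₂ = I₁ cos²(32° − 60°) = 0.9755 I₀ · cos²(28°) = 0.7605 I₀.
I₃ = I₂ cos²(62° − 32°) = 0.7605 I₀ · cos²(30°) = 0.5704 I₀.
Transmitted fraction = 0.5704.

≈ 0.570 I₀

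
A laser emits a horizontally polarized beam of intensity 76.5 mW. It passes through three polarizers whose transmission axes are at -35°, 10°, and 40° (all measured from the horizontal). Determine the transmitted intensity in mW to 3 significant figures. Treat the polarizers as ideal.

I ≈ 19.2 mW

I₁ = 76.5 mW · cos²(35°) = 51.33 mW.
I₂ = I₁ · cos²(45°) = 51.33 · 0.5 = 25.67 mW.
I₃ = I₂ · cos²(30°) = 25.67 · 0.75 = 19.25 mW.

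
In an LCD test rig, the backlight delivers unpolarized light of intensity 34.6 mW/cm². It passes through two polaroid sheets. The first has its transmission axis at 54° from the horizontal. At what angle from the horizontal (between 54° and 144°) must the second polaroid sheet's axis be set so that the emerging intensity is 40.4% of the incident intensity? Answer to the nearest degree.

θ ≈ 80°

Unpolarized light through the first polarizer → I₁ = ½ I₀, now polarized at 54°.
Need I₂/I₀ = 0.404, so cos²(θ − 54°) = 0.404 / 0.5 = 0.808.
θ − 54° = arccos(√0.808) = 26.0°, giving θ ≈ 54 + 26.0 = 80.0°.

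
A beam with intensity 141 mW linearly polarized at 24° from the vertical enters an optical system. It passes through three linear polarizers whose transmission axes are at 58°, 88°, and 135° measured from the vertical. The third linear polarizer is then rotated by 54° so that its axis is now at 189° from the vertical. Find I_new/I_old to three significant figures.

Before rotation:
By Malus's law, I₁ = I₀ cos²(58° − 24°) = I₀ cos²(34°) = 0.6873 I₀.
I₂ = I₁ cos²(88° − 58°) = 0.6873 I₀ · cos²(30°) = 0.5155 I₀.
I₃ = I₂ cos²(135° − 88°) = 0.5155 I₀ · cos²(47°) = 0.2398 I₀.
After rotation:
I₁ = I₀ cos²(58° − 24°) = I₀ cos²(34°) = 0.6873 I₀.
I₂ = I₁ cos²(88° − 58°) = 0.6873 I₀ · cos²(30°) = 0.5155 I₀.
Angle between axes 2 and 3: 79°. I₃ = 0.5155 I₀ · cos²(79°) = 0.01877 I₀.
Ratio = 0.01877 / 0.2398 = 0.07828.

I_new/I_old ≈ 0.0783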